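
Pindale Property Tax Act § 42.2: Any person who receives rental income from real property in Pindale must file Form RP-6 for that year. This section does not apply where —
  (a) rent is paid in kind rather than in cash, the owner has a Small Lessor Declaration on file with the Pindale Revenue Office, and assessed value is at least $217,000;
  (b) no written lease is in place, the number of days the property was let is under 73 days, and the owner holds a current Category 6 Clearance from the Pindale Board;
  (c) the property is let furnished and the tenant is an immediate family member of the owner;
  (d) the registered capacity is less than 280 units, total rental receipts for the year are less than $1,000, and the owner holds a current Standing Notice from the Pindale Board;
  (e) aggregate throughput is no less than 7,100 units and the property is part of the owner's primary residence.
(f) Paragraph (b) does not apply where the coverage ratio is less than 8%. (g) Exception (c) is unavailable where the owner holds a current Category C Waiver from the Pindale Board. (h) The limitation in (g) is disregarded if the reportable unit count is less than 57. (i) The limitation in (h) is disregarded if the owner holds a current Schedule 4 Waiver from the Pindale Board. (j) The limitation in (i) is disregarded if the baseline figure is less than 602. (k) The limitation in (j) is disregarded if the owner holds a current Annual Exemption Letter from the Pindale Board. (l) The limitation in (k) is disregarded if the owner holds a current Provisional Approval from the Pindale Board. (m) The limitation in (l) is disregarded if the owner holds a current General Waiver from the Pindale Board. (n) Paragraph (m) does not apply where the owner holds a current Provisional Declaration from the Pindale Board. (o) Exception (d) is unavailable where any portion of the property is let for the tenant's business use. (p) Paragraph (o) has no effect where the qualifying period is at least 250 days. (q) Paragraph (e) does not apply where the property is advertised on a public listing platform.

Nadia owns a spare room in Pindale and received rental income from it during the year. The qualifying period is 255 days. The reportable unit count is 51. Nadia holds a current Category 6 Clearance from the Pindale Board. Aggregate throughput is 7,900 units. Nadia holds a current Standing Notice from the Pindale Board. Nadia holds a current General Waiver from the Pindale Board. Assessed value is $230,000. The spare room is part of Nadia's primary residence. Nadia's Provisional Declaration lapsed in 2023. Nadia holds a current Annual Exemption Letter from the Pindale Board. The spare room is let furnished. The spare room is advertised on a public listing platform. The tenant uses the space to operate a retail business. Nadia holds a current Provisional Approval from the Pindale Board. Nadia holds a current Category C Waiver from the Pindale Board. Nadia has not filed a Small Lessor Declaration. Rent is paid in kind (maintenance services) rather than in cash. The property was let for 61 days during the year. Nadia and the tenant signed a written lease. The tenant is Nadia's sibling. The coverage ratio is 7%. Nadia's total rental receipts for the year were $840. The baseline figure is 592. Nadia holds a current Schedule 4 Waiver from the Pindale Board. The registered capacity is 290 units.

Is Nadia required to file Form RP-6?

Yes — Nadia must file Form RP-6.

Exception (a) requires that the owner has a Small Lessor Declaration on file with the Pindale Revenue Office; but no Small Lessor Declaration is on file, so (a) is unavailable.
Exception (b) does not apply: a written lease is in place.
All of (c)'s requirements are met (the property is let furnished; the tenant is an immediate family member). However, paragraphs (g)–(n) must be considered: (g) applies — a current Category C Waiver is held. (h) would limit (g) — the reportable unit count is 51, less than the 57 limit — but (i) sets (h) aside: (i) operates against (h): a current Schedule 4 Waiver is held. (j) applies (the baseline figure is 592, less than the 602 limit), but is itself disapplied by (k): (k) operates against (j): a current Annual Exemption Letter is held. (l) applies (a current Provisional Approval is held), but is itself disapplied by (m): (m) operates against (l): a current General Waiver is held. (n), which would lift (m), does not operate here — no current Provisional Declaration is held. So (c) is unavailable.
Exception (d) does not apply: the registered capacity is 290 units, not less than 280 units.
All of (e)'s requirements are met (aggregate throughput is 7,900 units, meeting the 7,100 units threshold; the spare room is part of the primary residence). However, paragraph (q) must be considered: (q) is triggered — the property is publicly advertised. Exception (e) does not apply.
No exception applies. The general rule governs.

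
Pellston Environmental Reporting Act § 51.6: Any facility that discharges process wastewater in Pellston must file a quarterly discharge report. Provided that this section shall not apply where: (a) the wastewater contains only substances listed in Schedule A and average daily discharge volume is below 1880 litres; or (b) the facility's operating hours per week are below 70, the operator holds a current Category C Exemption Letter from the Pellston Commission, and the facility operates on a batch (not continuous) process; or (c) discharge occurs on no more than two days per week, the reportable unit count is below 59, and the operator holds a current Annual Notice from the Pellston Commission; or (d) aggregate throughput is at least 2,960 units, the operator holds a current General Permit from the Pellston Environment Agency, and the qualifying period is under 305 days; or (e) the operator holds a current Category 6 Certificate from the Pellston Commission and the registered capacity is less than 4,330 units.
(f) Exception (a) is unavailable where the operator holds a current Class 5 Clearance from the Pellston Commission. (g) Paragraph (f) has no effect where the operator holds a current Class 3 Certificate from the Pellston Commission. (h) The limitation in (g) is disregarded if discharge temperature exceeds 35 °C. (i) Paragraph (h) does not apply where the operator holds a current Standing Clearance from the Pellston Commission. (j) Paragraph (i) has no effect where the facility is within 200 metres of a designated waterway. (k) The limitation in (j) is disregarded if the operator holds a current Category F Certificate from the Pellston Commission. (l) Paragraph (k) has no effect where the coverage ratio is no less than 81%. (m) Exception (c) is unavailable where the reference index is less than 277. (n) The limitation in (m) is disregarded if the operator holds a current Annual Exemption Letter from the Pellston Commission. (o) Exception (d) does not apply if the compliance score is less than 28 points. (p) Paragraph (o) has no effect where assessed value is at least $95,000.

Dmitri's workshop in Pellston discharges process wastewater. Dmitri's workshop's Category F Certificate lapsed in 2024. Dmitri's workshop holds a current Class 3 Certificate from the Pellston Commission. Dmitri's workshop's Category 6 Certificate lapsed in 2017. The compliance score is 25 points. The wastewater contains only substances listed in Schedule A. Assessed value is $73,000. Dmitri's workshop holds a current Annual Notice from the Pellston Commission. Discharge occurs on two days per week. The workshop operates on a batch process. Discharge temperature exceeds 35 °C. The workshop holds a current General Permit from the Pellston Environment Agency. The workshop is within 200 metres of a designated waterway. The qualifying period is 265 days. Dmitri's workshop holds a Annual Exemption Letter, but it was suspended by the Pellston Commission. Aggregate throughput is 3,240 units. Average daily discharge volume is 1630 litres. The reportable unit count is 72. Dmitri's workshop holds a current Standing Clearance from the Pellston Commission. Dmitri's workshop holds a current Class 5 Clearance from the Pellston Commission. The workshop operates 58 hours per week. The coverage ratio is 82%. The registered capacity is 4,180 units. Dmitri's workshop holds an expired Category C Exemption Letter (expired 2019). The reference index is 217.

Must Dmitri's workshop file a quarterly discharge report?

Yes — Dmitri's workshop must file a quarterly discharge report.

Exception (a)'s conditions are all satisfied: the wastewater is Schedule-A-only; average daily discharge volume is 1630 litres, below the 1880 litres limit. But applying paragraphs (f)–(l): (f) operates against (a): a current Class 5 Clearance is held. (g) applies (a current Class 3 Certificate is held), but is displaced by (h): (h) operates against (g): discharge temperature exceeds 35 °C. (i) would limit (h) — a current Standing Clearance is held — but (j) sets (i) aside: (j) operates against (i): the workshop is within 200 m of a designated waterway. (k) is not triggered (the Category F Certificate is not current), so (j) stands. Exception (a) does not apply.
Exception (b) fails — there is no Category C Exemption Letter in force.
Exception (c) does not apply: the reportable unit count is 72, not below 59.
Exception (d): aggregate throughput is 3,240 units, meeting the 2,960 units threshold; a current General Permit is held; the qualifying period is 265 days, under the 305 days limit — every condition holds. But: (o) is triggered — the compliance score is 25 points, less than the 28 points limit. (p), which would lift (o), is not engaged — assessed value is $73,000, short of $95,000. (d) is therefore removed.
Exception (e) fails — the Category 6 Certificate is not current.
No exception applies. The general rule governs.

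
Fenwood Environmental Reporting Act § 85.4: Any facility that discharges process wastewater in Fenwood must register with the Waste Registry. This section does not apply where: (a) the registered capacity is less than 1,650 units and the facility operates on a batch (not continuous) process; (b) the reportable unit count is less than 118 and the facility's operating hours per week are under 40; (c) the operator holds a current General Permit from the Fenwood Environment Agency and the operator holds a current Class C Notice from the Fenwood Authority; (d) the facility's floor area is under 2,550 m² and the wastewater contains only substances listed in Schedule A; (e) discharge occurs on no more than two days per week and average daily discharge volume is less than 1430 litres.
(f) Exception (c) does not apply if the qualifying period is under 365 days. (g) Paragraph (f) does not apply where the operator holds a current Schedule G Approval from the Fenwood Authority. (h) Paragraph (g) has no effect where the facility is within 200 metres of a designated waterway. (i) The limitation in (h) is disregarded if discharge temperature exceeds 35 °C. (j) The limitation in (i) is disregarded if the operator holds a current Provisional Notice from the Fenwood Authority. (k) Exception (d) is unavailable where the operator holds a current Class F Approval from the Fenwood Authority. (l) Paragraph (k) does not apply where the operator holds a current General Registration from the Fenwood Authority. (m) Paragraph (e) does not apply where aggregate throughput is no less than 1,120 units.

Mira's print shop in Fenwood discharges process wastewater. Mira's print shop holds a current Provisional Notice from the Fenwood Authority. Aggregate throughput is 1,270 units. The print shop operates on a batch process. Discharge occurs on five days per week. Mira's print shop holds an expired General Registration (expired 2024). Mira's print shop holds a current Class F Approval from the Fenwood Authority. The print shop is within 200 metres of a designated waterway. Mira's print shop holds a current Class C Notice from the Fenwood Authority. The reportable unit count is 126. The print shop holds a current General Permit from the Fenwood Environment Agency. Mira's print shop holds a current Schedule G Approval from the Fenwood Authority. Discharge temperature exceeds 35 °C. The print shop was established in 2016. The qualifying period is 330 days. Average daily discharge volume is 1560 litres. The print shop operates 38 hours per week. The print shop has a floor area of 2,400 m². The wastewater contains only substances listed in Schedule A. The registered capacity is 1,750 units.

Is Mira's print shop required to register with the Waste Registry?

Yes — Mira's print shop must register with the Waste Registry.

Exception (a) fails — the registered capacity is 1,750 units, not less than 1,650 units.
Exception (b) does not apply: the reportable unit count is 126, not less than 118.
Exception (c): a current General Permit is held; a current Class C Notice is held — every condition holds. But applying paragraphs (f)–(j): (f) operates against (c): the qualifying period is 330 days, under the 365 days limit. (g) is engaged (a current Schedule G Approval is held), but is set aside by (h): (h) operates against (g): the print shop is within 200 m of a designated waterway. (i) is triggered (discharge temperature exceeds 35 °C), but is displaced by (j): (j) operates against (i): a current Provisional Notice is held. So (c) is unavailable.
Exception (d) is satisfied on its face — the facility's floor area is 2,400 m², under the 2,550 m² limit; the wastewater is Schedule-A-only. Turning to paragraphs (k)–(l): (k) operates — a current Class F Approval is held. (l) is not triggered (no current General Registration is held), so (k) stands. Exception (d) does not apply.
Exception (e) requires that discharge occurs on no more than two days per week; but discharge occurs on five days per week, so (e) is unavailable.
No exception displaces § 85.4.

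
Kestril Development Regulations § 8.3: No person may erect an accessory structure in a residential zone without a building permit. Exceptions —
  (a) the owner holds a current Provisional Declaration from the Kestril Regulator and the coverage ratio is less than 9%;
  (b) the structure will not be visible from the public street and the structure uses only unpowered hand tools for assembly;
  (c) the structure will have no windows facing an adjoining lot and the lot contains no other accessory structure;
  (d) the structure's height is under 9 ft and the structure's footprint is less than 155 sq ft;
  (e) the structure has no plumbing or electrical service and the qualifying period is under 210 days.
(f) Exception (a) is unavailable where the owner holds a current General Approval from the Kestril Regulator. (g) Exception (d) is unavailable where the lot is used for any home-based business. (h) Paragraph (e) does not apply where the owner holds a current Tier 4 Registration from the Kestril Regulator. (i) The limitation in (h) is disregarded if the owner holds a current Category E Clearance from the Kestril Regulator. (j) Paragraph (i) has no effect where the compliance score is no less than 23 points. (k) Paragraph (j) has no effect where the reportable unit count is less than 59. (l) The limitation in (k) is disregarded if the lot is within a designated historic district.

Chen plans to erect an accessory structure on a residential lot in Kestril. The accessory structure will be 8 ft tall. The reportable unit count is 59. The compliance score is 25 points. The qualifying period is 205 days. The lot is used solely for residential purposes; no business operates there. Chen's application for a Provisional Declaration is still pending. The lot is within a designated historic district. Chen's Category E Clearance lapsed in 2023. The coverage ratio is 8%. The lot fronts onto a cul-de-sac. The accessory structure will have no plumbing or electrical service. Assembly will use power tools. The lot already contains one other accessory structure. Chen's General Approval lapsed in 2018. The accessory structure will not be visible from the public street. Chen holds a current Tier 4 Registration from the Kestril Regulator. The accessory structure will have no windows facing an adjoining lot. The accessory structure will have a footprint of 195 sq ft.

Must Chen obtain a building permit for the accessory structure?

Exception (a) requires that the owner holds a current Provisional Declaration from the Kestril Regulator; but the Provisional Declaration is not current, so (a) is unavailable.
Exception (b) fails — assembly uses power tools.
Exception (c) fails — the lot already has another accessory structure.
Exception (d) does not apply: the structure's footprint is 195 sq ft, not less than 155 sq ft.
Exception (e): there is no plumbing or electrical service; the qualifying period is 205 days, under the 210 days limit — every condition holds. But: (h) operates against (e): a current Tier 4 Registration is held. (i) is not triggered (no current Category E Clearance is held), so (h) stands. So (e) is unavailable.
None of the exceptions is available; § 8.3 applies in full.

Yes — Chen must obtain a building permit.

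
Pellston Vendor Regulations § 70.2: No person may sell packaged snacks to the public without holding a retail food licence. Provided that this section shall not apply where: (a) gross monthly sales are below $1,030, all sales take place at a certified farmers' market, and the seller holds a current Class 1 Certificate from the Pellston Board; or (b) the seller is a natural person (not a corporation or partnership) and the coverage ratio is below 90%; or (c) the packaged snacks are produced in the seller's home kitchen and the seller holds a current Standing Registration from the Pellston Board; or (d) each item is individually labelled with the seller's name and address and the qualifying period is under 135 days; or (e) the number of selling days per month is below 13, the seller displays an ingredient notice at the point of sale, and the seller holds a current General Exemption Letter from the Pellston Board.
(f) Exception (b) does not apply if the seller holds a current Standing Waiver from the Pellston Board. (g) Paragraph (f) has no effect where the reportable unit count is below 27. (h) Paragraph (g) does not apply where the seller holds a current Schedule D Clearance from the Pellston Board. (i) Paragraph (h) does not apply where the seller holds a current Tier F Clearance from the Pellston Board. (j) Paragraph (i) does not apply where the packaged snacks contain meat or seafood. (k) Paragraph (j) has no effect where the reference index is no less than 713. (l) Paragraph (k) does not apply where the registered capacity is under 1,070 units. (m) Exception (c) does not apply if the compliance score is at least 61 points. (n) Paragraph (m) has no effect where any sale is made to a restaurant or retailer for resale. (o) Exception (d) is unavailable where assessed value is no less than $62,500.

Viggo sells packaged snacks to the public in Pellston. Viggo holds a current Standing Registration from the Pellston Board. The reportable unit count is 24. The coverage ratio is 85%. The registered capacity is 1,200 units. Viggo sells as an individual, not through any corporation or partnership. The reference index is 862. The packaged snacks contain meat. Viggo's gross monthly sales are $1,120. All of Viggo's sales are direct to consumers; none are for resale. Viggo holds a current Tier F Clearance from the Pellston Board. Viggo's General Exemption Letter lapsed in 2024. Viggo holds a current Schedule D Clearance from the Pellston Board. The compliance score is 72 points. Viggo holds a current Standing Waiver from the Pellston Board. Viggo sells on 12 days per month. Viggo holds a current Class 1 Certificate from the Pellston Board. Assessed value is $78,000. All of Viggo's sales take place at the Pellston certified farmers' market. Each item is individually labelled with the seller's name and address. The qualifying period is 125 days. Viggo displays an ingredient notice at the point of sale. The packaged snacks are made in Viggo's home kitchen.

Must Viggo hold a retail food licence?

No — exception (b) applies; Viggo is not required to hold a retail food licence.

Exception (a) fails — gross monthly sales are $1,120, not below $1,030.
Exception (b) is satisfied on its face — the seller is a natural person; the coverage ratio is 85%, below the 90% limit. Applying paragraphs (f)–(l): (f) would limit (b) — a current Standing Waiver is held — but (g) sets (f) aside: (g) operates against (f): the reportable unit count is 24, below the 27 limit. (h) applies (a current Schedule D Clearance is held), but yields to (i): (i) operates — a current Tier F Clearance is held. (j) applies (the packaged snacks contain meat), but is itself disapplied by (k): (k) operates against (j): the reference index is 862, meeting the 713 threshold. (l), which would lift (k), is inapplicable — the registered capacity is 1,200 units, not under 1,070 units. Exception (b) stands.
Exception (c)'s conditions are all satisfied: the packaged snacks are home-kitchen produced; a current Standing Registration is held. However, paragraphs (m)–(n) must be considered: (m) operates against (c): the compliance score is 72 points, meeting the 61 points threshold. (n), which would lift (m), is not triggered — no sales are for resale. (c) is therefore removed.
Exception (d)'s conditions are all satisfied: items are individually labelled; the qualifying period is 125 days, under the 135 days limit. However, paragraph (o) must be considered: (o) is triggered — assessed value is $78,000, meeting the $62,500 threshold. Exception (d) does not apply.
Exception (e) fails — there is no General Exemption Letter in force.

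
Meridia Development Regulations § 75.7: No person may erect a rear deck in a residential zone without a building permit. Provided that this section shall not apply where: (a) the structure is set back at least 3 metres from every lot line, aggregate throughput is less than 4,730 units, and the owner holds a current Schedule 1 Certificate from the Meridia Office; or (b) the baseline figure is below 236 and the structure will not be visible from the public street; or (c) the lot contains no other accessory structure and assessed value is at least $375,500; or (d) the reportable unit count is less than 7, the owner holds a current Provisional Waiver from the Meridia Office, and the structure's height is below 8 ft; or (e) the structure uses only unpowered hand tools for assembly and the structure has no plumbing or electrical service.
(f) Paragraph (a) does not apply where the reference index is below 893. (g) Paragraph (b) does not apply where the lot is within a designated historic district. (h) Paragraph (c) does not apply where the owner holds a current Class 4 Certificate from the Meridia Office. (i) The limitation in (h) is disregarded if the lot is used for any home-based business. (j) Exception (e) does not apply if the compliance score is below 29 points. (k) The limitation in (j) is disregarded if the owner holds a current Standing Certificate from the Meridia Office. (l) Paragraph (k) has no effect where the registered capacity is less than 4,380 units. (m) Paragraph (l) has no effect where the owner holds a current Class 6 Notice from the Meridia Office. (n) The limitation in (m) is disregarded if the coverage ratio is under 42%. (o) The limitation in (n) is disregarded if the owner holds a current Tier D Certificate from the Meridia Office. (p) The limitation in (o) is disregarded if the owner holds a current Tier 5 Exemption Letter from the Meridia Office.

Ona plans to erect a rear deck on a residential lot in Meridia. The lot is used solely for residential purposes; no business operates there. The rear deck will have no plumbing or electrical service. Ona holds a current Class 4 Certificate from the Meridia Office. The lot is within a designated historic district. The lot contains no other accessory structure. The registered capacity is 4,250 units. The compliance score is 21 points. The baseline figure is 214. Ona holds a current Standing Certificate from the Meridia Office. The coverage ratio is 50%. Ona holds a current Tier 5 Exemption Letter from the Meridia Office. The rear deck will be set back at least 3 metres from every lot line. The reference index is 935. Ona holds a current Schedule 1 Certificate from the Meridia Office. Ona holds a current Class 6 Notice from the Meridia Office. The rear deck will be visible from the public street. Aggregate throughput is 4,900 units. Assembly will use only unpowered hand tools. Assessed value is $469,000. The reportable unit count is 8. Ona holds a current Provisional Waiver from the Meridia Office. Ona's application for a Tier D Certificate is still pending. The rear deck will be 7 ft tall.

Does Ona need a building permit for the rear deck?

No — exception (e) applies; Ona does not need a building permit.

Exception (a) does not apply: aggregate throughput is 4,900 units, not less than 4,730 units.
Exception (b) does not apply: the structure will be visible from the street.
Exception (c) is satisfied on its face — the lot has no other accessory structure; assessed value is $469,000, meeting the $375,500 threshold. Turning to paragraphs (h)–(i): (h) applies — a current Class 4 Certificate is held. (i), which would lift (h), is not triggered — the lot is solely residential. (c) is therefore removed.
Exception (d) does not apply: the reportable unit count is 8, not less than 7.
Exception (e) is satisfied on its face — assembly uses only hand tools; there is no plumbing or electrical service. Under paragraphs (j)–(p): (j) would limit (e) — the compliance score is 21 points, below the 29 points limit — but (k) sets (j) aside: (k) operates against (j): a current Standing Certificate is held. (l) is triggered (the registered capacity is 4,250 units, less than the 4,380 units limit), but is displaced by (m): (m) operates — a current Class 6 Notice is held. (n), which would lift (m), does not operate here — the coverage ratio is 50%, not under 42%. So (e) applies.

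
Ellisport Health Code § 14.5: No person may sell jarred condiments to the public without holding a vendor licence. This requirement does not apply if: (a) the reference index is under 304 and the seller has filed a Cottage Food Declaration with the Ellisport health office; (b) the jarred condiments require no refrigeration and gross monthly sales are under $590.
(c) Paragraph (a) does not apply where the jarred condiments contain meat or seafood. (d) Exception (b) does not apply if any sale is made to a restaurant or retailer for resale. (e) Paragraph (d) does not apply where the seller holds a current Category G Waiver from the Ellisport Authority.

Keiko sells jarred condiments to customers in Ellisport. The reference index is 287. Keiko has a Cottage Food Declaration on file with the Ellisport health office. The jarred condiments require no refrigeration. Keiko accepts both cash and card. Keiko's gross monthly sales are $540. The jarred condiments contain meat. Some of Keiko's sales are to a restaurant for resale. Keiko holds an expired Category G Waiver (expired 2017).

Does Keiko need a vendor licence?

Exception (a) is satisfied on its face — the reference index is 287, under the 304 limit; a Cottage Food Declaration is on file. Turning to paragraph (c): (c) operates against (a): the jarred condiments contain meat. Exception (a) does not apply.
Exception (b): the jarred condiments are shelf-stable; gross monthly sales are $540, under the $590 limit — every condition holds. But: (d) is triggered — some sales are to a restaurant for resale. (e), which would lift (d), is inapplicable — there is no Category G Waiver in force. (b) is therefore removed.
No exception is made out. Keiko falls within the general rule.

Yes — Keiko must hold a vendor licence.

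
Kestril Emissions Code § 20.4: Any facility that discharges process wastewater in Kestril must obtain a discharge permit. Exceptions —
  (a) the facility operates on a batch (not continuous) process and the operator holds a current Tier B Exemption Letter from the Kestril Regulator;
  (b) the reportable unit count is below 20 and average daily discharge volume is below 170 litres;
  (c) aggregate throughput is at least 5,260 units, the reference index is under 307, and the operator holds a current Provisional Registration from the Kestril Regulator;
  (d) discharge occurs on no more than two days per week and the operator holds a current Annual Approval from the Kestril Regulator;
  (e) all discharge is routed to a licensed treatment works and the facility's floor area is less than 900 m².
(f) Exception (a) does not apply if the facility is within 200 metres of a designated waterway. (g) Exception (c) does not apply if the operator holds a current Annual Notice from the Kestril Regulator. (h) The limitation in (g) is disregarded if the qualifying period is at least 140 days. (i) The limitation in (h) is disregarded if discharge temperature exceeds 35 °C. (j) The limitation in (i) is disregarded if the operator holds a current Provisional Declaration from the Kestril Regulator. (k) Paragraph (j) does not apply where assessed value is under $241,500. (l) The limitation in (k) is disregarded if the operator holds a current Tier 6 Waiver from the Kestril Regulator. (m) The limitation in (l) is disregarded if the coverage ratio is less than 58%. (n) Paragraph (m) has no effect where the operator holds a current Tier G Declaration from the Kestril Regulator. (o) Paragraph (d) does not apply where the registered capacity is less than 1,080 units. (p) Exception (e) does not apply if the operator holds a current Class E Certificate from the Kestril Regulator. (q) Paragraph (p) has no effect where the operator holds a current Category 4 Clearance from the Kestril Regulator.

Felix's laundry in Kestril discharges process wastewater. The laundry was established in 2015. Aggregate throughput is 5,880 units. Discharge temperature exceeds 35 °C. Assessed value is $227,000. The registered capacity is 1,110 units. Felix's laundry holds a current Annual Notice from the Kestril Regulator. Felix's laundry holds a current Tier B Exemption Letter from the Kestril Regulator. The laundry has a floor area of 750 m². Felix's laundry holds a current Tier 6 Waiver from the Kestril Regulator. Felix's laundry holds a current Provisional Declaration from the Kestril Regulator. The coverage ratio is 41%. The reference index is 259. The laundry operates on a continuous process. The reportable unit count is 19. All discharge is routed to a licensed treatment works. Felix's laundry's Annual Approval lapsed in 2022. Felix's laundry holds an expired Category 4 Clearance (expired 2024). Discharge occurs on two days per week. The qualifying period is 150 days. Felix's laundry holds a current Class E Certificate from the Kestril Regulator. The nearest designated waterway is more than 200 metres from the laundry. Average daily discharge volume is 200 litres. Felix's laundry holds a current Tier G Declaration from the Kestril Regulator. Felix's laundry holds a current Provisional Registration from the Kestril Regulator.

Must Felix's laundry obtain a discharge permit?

No — exception (c) applies; Felix's laundry is not required to obtain a discharge permit.

Exception (a) fails — the facility operates on a continuous process.
Exception (b) does not apply: average daily discharge volume is 200 litres, not below 170 litres.
All of (c)'s requirements are met (aggregate throughput is 5,880 units, meeting the 5,260 units threshold; the reference index is 259, under the 307 limit; a current Provisional Registration is held). Considering the limiting provisions: (g) would limit (c) — a current Annual Notice is held — but (h) sets (g) aside: (h) is engaged — the qualifying period is 150 days, meeting the 140 days threshold. (i) applies (discharge temperature exceeds 35 °C), but is overridden by (j): (j) operates — a current Provisional Declaration is held. (k) applies (assessed value is $227,000, under the $241,500 limit), but is overridden by (l): (l) operates against (k): a current Tier 6 Waiver is held. (m) would limit (l) — the coverage ratio is 41%, less than the 58% limit — but (n) sets (m) aside: (n) operates against (m): a current Tier G Declaration is held. Exception (c) stands.
Exception (d) fails — the Annual Approval is not current.
Exception (e) is satisfied on its face — discharge is routed to a licensed treatment works; the facility's floor area is 750 m², less than the 900 m² limit. However, paragraphs (p)–(q) must be considered: (p) operates against (e): a current Class E Certificate is held. (q) does not operate here (there is no Category 4 Clearance in force), so (p) stands. (e) is therefore removed.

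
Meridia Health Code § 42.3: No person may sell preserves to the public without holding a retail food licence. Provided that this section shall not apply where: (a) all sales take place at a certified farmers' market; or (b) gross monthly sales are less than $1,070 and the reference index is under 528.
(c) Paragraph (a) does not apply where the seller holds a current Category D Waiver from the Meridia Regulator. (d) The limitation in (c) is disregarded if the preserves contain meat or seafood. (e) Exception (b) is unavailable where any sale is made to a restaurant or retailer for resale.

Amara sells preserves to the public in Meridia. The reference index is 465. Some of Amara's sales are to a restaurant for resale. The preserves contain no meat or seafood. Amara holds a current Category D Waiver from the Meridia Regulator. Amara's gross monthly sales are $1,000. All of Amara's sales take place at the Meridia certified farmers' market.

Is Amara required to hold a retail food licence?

Exception (a)'s conditions are all satisfied: all sales are at a certified farmers' market. Turning to paragraphs (c)–(d): (c) operates against (a): a current Category D Waiver is held. (d), which would lift (c), is not engaged — the preserves contain no meat or seafood. Exception (a) does not apply.
Exception (b)'s conditions are all satisfied: gross monthly sales are $1,000, less than the $1,070 limit; the reference index is 465, under the 528 limit. But applying paragraph (e): (e) operates against (b): some sales are to a restaurant for resale. So (b) is unavailable.
None of the exceptions is available; § 42.3 applies in full.

Yes — Amara must hold a retail food licence.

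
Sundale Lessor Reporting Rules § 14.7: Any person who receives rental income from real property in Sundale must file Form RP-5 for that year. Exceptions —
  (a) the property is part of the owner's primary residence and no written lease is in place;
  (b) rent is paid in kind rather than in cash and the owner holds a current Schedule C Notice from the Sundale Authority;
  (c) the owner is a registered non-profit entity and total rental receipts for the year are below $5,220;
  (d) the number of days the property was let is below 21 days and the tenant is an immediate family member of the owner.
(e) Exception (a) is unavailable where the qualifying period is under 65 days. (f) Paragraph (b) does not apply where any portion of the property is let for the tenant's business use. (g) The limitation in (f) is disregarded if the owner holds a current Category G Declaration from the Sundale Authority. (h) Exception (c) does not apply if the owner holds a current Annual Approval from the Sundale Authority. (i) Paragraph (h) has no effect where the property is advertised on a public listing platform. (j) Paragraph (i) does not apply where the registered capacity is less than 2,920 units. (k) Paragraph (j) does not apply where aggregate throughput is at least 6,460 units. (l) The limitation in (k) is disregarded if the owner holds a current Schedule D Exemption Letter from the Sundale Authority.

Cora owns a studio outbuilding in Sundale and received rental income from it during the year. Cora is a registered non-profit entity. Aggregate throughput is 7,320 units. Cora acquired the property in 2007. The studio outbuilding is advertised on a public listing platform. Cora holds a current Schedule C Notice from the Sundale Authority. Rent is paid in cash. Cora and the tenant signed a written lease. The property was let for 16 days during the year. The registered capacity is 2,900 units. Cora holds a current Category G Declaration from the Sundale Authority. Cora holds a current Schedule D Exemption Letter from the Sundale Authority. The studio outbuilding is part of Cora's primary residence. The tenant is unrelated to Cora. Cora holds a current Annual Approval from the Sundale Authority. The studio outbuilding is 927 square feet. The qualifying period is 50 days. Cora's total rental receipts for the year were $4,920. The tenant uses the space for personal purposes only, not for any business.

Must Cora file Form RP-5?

Yes — Cora must file Form RP-5.

Exception (a) requires that no written lease is in place; but a written lease is in place, so (a) is unavailable.
Exception (b) does not apply: rent is paid in cash.
Exception (c): Cora is a registered non-profit; total rental receipts for the year are $4,920, below the $5,220 limit — every condition holds. But: (h) operates — a current Annual Approval is held. (i) operates (the property is publicly advertised), but yields to (j): (j) is triggered — the registered capacity is 2,900 units, less than the 2,920 units limit. (k) would limit (j) — aggregate throughput is 7,320 units, meeting the 6,460 units threshold — but (l) sets (k) aside: (l) operates — a current Schedule D Exemption Letter is held. Exception (c) does not apply.
Exception (d) fails — the tenant is unrelated to the owner.
No exception applies. The general rule governs.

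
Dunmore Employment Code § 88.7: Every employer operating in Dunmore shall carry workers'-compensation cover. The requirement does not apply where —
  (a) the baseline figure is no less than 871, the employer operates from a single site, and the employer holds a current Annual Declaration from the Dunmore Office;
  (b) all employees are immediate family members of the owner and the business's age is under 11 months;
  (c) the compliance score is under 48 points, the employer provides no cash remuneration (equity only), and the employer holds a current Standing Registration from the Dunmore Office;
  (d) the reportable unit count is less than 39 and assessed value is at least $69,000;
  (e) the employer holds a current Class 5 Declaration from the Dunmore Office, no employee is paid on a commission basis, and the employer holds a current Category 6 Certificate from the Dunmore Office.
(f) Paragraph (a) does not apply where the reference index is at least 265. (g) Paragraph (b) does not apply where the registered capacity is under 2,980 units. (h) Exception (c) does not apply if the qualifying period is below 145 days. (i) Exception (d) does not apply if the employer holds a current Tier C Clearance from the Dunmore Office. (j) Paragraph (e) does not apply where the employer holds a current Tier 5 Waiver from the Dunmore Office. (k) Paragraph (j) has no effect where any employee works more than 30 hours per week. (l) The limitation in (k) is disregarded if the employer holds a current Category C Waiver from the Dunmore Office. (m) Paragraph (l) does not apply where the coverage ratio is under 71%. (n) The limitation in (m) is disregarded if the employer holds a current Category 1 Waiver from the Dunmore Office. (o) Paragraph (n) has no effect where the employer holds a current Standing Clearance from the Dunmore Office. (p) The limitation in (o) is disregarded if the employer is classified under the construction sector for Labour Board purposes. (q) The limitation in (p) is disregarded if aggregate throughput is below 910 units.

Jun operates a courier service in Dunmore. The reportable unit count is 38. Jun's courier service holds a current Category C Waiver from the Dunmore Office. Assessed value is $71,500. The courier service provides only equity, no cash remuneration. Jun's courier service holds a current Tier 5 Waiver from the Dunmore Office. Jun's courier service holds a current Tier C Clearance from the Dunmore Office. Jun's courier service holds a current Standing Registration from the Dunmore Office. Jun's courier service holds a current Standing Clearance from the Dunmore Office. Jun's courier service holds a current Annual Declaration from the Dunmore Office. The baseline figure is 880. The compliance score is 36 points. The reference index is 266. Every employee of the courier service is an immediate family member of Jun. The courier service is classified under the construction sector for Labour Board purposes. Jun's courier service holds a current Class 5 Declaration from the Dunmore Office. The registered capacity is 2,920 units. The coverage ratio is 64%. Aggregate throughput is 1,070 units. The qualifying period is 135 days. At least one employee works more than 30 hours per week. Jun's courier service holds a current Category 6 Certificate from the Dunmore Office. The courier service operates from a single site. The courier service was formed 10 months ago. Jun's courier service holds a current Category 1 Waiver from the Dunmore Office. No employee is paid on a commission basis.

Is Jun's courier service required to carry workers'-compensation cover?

Yes — Jun's courier service must carry workers'-compensation cover.

All of (a)'s requirements are met (the baseline figure is 880, meeting the 871 threshold; the employer operates from a single site; a current Annual Declaration is held). But applying paragraph (f): (f) is engaged — the reference index is 266, meeting the 265 threshold. So (a) is unavailable.
Exception (b) is satisfied on its face — every employee is an immediate family member; the business's age is 10 months, under the 11 months limit. Turning to paragraph (g): (g) is engaged — the registered capacity is 2,920 units, under the 2,980 units limit. (b) is therefore removed.
All of (c)'s requirements are met (the compliance score is 36 points, under the 48 points limit; remuneration is equity-only; a current Standing Registration is held). However, paragraph (h) must be considered: (h) operates against (c): the qualifying period is 135 days, below the 145 days limit. So (c) is unavailable.
All of (d)'s requirements are met (the reportable unit count is 38, less than the 39 limit; assessed value is $71,500, meeting the $69,000 threshold). But: (i) operates against (d): a current Tier C Clearance is held. Exception (d) does not apply.
Exception (e)'s conditions are all satisfied: a current Class 5 Declaration is held; no employee is paid on commission; a current Category 6 Certificate is held. But applying paragraphs (j)–(q): (j) operates — a current Tier 5 Waiver is held. (k) would limit (j) — at least one employee exceeds 30 hours/week — but (l) sets (k) aside: (l) operates against (k): a current Category C Waiver is held. (m) is engaged (the coverage ratio is 64%, under the 71% limit), but is displaced by (n): (n) operates — a current Category 1 Waiver is held. (o) applies (a current Standing Clearance is held), but yields to (p): (p) operates against (o): the courier service is classified under the construction sector. (q), which would lift (p), is not triggered — aggregate throughput is 1,070 units, not below 910 units. Exception (e) does not apply.
No exception applies. The general rule governs.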